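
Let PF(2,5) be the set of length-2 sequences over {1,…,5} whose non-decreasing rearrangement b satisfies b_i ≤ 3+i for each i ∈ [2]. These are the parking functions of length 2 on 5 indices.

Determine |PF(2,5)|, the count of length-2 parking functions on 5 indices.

24

|PF(2,5)| = (6−2)·6^(2−1) = 4×6 = 24
Example (1,2) → sorted (1,2): b_i ≤ 3+i ∀i, a PF.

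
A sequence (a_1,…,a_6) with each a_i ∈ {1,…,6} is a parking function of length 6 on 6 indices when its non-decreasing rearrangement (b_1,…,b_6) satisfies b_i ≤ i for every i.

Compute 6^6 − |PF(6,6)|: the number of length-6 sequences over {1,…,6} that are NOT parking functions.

29849

#PF = 1·7^5 = 1×16807 = 16807
Example (5,4,5,6,5,4) → sorted (4,4,5,5,5,6): b_1=4>1, not a PF.
Total 46656; non-PF = 46656−16807 = 29849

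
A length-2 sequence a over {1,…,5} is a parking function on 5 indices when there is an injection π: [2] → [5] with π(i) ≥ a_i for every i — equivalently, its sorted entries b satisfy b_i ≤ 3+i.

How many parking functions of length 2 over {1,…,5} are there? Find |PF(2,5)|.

24

|PF(2,5)| = (5−2+1)·(5+1)^(2−1) = 4·6 = 24
Example (3,4) → sorted (3,4): b_i ≤ 3+i ∀i, a PF.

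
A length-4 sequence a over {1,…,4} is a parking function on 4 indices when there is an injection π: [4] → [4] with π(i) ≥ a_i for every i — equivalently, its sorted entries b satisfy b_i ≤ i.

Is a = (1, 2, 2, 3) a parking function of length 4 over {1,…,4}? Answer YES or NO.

YES

Rearranged: b = (1, 2, 2, 3).
  b_1=1 ≤ 1
  b_2=2 ≤ 2
  b_3=2 ≤ 3
  b_4=3 ≤ 4
All bounds hold ⇒ YES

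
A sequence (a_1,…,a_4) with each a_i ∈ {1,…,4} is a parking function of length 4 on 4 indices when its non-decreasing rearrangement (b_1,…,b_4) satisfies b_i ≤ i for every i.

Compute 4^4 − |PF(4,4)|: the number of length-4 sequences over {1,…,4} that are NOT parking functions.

|PF(4,4)| = 1·5^3 = 1×125 = 125 (Konheim–Weiss)
Check (2,2,2,2) → sorted (2,2,2,2): b_1=2>1, not a PF.
Total 256; non-PF = 256−125 = 131

131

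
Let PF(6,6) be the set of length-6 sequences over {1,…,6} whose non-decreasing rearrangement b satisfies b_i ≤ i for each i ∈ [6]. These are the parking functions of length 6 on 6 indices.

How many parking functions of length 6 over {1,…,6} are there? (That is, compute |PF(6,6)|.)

#PF = 1·7^5 = 1·16807 = 16807 (Pollak)
E.g. (3,6,1,2,1,4) → sorted (1,1,2,3,4,6): b_i ≤ i ∀i, a PF.

16807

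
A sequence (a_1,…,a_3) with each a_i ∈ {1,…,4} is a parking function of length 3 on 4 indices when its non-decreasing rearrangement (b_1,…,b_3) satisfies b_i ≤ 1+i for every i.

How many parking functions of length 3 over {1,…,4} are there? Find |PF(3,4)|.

50

|PF| = (5−3)·5^(3−1) = 2 · 25 = 50 (Pollak)
Example (3,2,3) → sorted (2,3,3): b_i ≤ 1+i ∀i, a PF.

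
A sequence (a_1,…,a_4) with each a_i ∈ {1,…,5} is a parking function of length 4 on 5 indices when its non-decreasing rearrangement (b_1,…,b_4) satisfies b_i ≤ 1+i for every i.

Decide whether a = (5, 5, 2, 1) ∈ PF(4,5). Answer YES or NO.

NO

Rearranged: b = (1, 2, 5, 5).
  b_1=1 ≤ 2
  b_2=2 ≤ 3
  b_3=5 > 4
  fails at i=3 ⇒ NO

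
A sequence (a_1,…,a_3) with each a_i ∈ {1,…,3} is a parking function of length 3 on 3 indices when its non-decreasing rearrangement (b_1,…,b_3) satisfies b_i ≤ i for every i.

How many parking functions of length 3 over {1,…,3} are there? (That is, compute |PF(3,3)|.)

#PF = 1·4^2 = 1·16 = 16 (Konheim–Weiss)
One tuple (3,2,1) → sorted (1,2,3): b_i ≤ i ∀i, a PF.

16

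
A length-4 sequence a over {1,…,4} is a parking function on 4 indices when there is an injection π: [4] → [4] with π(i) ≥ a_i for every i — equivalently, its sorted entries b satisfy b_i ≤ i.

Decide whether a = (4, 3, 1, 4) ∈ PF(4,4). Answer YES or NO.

NO

Order a: b = (1, 3, 4, 4).
  b_1=1 ≤ 1
  b_2=3 > 2
  fails at i=2 ⇒ NO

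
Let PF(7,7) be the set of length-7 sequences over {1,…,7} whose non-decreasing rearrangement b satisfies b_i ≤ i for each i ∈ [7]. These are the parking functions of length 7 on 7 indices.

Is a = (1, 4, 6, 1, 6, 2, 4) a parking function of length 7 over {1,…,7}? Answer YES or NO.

Order a: b = (1, 1, 2, 4, 4, 6, 6).
  b_1=1 ≤ 1
  b_2=1 ≤ 2
  b_3=2 ≤ 3
  b_4=4 ≤ 4
  b_5=4 ≤ 5
  b_6=6 ≤ 6
  b_7=6 ≤ 7
All bounds hold ⇒ YES

YES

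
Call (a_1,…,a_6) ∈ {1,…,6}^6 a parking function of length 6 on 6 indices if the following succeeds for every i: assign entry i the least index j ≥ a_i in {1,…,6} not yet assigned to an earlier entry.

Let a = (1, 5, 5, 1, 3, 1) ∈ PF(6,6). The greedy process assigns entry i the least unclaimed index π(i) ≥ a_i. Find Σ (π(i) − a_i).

5

Σπ = 6·7/2 = 21 (π permutes [6]); Σa = 1+5+5+1+3+1 = 16; disp = 21−16 = 5.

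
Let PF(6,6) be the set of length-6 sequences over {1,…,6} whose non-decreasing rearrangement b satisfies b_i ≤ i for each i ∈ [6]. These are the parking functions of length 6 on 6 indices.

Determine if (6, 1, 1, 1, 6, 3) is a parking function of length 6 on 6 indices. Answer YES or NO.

NO

Sorted: b = (1, 1, 1, 3, 6, 6).
  b_1=1 ≤ 1
  b_2=1 ≤ 2
  b_3=1 ≤ 3
  b_4=3 ≤ 4
  b_5=6 > 5
  fails at i=5 ⇒ NO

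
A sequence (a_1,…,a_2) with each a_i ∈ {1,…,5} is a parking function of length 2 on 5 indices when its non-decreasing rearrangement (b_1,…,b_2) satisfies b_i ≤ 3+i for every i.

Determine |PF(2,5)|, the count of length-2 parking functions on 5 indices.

24

#PF = (5+1−2)·(5+1)^{2−1} = 4×6 = 24 (Pollak)
E.g. (4,4) → sorted (4,4): b_i ≤ 3+i ∀i, a PF.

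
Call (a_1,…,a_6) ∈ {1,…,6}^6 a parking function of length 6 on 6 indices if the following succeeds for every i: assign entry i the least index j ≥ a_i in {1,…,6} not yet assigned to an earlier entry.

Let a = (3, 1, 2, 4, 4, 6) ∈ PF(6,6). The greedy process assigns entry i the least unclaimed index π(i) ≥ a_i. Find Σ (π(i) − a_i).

Σπ = 21 ({1..6} each once); Σa = 3+1+2+4+4+6 = 20; disp = 21−20 = 1.

1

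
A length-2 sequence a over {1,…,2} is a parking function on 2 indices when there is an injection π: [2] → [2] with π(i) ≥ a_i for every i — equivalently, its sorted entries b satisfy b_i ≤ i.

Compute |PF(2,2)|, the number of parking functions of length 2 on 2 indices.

|PF| = (2+1−2)·(2+1)^{2−1} = 1×3 = 3
One tuple (2,1) → sorted (1,2): b_i ≤ i ∀i, a PF.

3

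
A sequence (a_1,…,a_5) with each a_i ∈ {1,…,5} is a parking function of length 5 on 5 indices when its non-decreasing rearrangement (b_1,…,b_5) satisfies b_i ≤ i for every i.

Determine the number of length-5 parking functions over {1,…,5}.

1296

Count = (6−5)·6^(5−1) = 1×1296 = 1296
E.g. (1,2,2,3,3) → sorted (1,2,2,3,3): b_i ≤ i ∀i, a PF.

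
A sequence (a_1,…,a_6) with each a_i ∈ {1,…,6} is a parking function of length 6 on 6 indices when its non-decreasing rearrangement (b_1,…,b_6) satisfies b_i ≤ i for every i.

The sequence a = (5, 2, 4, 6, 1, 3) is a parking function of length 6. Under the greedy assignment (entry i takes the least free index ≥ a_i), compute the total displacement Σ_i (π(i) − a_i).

Σπ = 6·7/2 = 21 (π permutes [6]); Σa = 5+2+4+6+1+3 = 21; disp = 21−21 = 0.

0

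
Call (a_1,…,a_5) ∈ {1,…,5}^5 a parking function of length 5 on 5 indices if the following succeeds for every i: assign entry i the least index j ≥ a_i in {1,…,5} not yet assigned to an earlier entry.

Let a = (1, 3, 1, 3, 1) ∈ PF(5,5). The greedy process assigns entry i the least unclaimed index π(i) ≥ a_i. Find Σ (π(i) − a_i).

6

Σπ(i) = 1+…+5 = 15; Σa = 1+3+1+3+1 = 9; disp = 15−9 = 6.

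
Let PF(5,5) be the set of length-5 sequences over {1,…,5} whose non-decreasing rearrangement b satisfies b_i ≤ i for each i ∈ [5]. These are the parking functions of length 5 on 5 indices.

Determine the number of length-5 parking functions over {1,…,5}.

|PF(5,5)| = 1·6^4 = 1 · 1296 = 1296 (Konheim–Weiss)
Example (2,2,3,2,1) → sorted (1,2,2,2,3): b_i ≤ i ∀i, a PF.

1296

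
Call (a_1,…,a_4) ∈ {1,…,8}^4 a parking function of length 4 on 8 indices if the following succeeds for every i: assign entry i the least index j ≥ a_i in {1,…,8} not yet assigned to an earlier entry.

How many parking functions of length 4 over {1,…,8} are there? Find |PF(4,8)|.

|PF(4,8)| = (8−4+1)·(8+1)^(4−1) = 5·729 = 3645
Check (2,8,4,4) → sorted (2,4,4,8): b_i ≤ 4+i ∀i, a PF.

3645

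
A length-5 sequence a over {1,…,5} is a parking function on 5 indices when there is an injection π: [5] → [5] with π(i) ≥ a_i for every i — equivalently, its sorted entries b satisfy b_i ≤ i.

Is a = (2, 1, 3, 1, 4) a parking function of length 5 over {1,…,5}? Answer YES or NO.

YES

Order a: b = (1, 1, 2, 3, 4).
  b_1=1 ≤ 1
  b_2=1 ≤ 2
  b_3=2 ≤ 3
  b_4=3 ≤ 4
  b_5=4 ≤ 5
All bounds hold ⇒ YES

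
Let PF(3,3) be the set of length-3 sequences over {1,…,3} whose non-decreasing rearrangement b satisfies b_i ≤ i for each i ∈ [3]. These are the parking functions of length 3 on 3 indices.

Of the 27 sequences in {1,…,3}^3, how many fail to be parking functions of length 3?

11

|PF| = (3−3+1)·(3+1)^(3−1) = 1·16 = 16 (Pollak)
One tuple (3,2,3) → sorted (2,3,3): b_1=2>1, not a PF.
3^3 − 16 = 27 − 16 = 11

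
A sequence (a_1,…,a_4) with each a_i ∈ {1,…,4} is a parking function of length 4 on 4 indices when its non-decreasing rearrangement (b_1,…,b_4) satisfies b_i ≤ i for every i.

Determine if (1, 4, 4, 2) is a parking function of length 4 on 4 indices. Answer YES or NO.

NO

Rearranged: b = (1, 2, 4, 4).
  b_1=1 ≤ 1
  b_2=2 ≤ 2
  b_3=4 > 3
  fails at i=3 ⇒ NO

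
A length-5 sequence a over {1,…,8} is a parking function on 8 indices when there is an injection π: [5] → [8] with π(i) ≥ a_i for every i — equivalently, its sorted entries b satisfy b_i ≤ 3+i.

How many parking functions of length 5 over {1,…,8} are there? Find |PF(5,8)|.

Count = 4·9^4 = 4 · 6561 = 26244 (Pollak)
E.g. (1,3,4,3,2) → sorted (1,2,3,3,4): b_i ≤ 3+i ∀i, a PF.

26244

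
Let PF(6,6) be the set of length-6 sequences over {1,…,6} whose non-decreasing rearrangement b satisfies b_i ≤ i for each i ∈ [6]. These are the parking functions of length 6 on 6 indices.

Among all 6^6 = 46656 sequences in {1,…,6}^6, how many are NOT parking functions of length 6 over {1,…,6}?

29849

#PF = (6−6+1)·(6+1)^(6−1) = 1×16807 = 16807 [KW]
E.g. (5,4,5,5,2,6) → sorted (2,4,5,5,5,6): b_1=2>1, not a PF.
6^6 − 16807 = 46656 − 16807 = 29849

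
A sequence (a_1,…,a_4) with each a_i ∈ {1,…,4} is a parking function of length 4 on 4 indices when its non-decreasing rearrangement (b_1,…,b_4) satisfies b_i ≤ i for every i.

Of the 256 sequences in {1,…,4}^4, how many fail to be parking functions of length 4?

131

|PF| = (4+1−4)·(4+1)^{4−1} = 1 · 125 = 125 [KW]
Check (1,4,4,3) → sorted (1,3,4,4): b_2=3>2, not a PF.
Total 256; non-PF = 256−125 = 131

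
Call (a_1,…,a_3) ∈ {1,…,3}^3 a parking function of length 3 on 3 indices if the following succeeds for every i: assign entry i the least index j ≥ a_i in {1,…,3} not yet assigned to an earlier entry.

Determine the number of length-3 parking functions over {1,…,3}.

16

|PF| = (4−3)·4^(3−1) = 1×16 = 16
Example (2,3,1) → sorted (1,2,3): b_i ≤ i ∀i, a PF.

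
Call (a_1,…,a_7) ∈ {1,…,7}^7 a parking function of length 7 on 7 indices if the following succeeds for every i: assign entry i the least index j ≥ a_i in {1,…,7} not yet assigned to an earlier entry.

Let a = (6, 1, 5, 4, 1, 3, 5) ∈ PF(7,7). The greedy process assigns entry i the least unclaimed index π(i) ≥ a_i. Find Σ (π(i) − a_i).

3

Σπ(i) = 1+…+7 = 28; Σa = 6+1+5+4+1+3+5 = 25; disp = 28−25 = 3.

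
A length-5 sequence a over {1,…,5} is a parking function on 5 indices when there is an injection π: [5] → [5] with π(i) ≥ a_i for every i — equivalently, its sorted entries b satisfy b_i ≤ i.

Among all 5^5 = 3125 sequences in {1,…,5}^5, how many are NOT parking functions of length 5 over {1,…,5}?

1829

#PF = (5+1−5)·(5+1)^{5−1} = 1·1296 = 1296 [KW]
E.g. (5,4,3,5,2) → sorted (2,3,4,5,5): b_1=2>1, not a PF.
Total 3125; non-PF = 3125−1296 = 1829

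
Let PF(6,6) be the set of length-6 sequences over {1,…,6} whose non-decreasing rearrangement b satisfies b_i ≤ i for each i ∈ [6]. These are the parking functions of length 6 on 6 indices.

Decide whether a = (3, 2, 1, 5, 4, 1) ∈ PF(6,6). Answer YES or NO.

YES

Order a: b = (1, 1, 2, 3, 4, 5).
  b_1=1 ≤ 1
  b_2=1 ≤ 2
  b_3=2 ≤ 3
  b_4=3 ≤ 4
  b_5=4 ≤ 5
  b_6=5 ≤ 6
All bounds hold ⇒ YES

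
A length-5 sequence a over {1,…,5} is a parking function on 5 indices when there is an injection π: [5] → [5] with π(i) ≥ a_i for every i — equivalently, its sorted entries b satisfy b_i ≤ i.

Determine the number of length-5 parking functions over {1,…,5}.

1296

#PF = (5−5+1)·(5+1)^(5−1) = 1 · 1296 = 1296 (Konheim–Weiss)
One tuple (4,2,1,2,1) → sorted (1,1,2,2,4): b_i ≤ i ∀i, a PF.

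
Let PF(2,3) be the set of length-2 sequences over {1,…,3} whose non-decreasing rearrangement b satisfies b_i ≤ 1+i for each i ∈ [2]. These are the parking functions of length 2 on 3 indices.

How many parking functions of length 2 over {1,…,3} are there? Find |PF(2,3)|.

8

|PF(2,3)| = 2·4^1 = 2 · 4 = 8 [KW]
Example (2,3) → sorted (2,3): b_i ≤ 1+i ∀i, a PF.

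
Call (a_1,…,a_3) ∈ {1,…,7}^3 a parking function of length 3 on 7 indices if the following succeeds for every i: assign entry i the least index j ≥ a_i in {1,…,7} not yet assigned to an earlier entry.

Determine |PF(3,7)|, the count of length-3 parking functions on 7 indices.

|PF(3,7)| = (7+1−3)·(7+1)^{3−1} = 5·64 = 320 [KW]
One tuple (6,5,2) → sorted (2,5,6): b_i ≤ 4+i ∀i, a PF.

320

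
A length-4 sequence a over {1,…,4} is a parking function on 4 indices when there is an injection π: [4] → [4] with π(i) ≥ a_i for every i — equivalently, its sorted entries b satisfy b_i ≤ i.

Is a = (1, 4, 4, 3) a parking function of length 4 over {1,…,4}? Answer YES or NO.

Sorted: b = (1, 3, 4, 4).
  b_1=1 ≤ 1
  b_2=3 > 2
  fails at i=2 ⇒ NO

NO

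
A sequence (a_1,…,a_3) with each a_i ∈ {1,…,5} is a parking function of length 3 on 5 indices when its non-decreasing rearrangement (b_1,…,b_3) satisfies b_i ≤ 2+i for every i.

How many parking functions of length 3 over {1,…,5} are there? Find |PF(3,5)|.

|PF| = 3·6^2 = 3×36 = 108 (Pollak)
One tuple (1,4,2) → sorted (1,2,4): b_i ≤ 2+i ∀i, a PF.

108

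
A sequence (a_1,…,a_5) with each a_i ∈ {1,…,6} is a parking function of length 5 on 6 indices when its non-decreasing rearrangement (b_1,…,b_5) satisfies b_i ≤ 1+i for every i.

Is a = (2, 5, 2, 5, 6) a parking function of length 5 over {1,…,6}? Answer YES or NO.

Rearranged: b = (2, 2, 5, 5, 6).
  b_1=2 ≤ 2
  b_2=2 ≤ 3
  b_3=5 > 4
  fails at i=3 ⇒ NO

NO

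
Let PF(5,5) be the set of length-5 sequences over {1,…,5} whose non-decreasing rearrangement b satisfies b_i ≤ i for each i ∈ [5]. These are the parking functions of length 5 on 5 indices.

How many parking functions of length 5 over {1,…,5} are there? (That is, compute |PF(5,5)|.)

1296

Count = (5−5+1)·(5+1)^(5−1) = 1 · 1296 = 1296 (Konheim–Weiss)
One tuple (3,2,5,1,4) → sorted (1,2,3,4,5): b_i ≤ i ∀i, a PF.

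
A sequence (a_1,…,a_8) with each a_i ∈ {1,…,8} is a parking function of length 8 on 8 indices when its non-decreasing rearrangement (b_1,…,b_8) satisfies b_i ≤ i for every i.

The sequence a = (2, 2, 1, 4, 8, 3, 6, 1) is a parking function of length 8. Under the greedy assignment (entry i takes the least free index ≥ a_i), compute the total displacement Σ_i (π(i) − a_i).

9

Σπ = 36 ({1..8} each once); Σa = 2+2+1+4+8+3+6+1 = 27; disp = 36−27 = 9.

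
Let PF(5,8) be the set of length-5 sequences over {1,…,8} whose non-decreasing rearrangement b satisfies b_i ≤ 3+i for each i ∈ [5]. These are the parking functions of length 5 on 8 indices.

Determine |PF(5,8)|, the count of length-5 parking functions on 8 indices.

26244

Count = 4·9^4 = 4·6561 = 26244
E.g. (4,4,3,5,8) → sorted (3,4,4,5,8): b_i ≤ 3+i ∀i, a PF.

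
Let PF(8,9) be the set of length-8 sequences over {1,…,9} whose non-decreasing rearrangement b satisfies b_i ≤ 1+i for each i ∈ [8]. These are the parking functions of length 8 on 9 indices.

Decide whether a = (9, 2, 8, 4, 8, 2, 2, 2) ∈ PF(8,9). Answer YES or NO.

Sorted: b = (2, 2, 2, 2, 4, 8, 8, 9).
  b_1=2 ≤ 2
  b_2=2 ≤ 3
  b_3=2 ≤ 4
  b_4=2 ≤ 5
  b_5=4 ≤ 6
  b_6=8 > 7
  fails at i=6 ⇒ NO

NO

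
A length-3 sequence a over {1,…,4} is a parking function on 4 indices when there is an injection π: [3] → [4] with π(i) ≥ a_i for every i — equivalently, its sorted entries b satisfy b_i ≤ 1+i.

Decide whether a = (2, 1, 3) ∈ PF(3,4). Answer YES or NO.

Rearranged: b = (1, 2, 3).
  b_1=1 ≤ 2
  b_2=2 ≤ 3
  b_3=3 ≤ 4
All bounds hold ⇒ YES

YES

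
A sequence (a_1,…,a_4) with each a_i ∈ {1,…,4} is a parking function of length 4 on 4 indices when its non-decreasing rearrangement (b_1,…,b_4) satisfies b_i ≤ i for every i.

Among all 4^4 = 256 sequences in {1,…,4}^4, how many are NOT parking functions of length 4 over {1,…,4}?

#PF = (4−4+1)·(4+1)^(4−1) = 1×125 = 125 (Pollak)
Example (3,3,3,4) → sorted (3,3,3,4): b_1=3>1, not a PF.
So 256 − 125 = 131 fail.

131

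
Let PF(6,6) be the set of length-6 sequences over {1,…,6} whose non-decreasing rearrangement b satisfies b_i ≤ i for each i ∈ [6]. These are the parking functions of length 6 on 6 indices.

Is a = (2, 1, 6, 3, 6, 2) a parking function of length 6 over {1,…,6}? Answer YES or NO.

Order a: b = (1, 2, 2, 3, 6, 6).
  b_1=1 ≤ 1
  b_2=2 ≤ 2
  b_3=2 ≤ 3
  b_4=3 ≤ 4
  b_5=6 > 5
  fails at i=5 ⇒ NO

NO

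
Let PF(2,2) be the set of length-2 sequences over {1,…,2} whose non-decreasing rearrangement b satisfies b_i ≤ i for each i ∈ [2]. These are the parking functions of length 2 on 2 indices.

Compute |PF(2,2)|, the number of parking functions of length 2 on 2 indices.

#PF = (2−2+1)·(2+1)^(2−1) = 1 · 3 = 3 [KW]
Check (2,1) → sorted (1,2): b_i ≤ i ∀i, a PF.

3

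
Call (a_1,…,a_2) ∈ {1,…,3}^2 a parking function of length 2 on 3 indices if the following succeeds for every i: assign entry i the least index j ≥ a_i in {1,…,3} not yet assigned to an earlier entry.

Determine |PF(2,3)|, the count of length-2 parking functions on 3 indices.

8

Count = (4−2)·4^(2−1) = 2·4 = 8 [KW]
Check (1,2) → sorted (1,2): b_i ≤ 1+i ∀i, a PF.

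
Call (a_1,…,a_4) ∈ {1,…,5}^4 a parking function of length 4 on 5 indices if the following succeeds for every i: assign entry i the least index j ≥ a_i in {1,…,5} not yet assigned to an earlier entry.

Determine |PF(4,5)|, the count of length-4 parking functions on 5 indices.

432

|PF| = (6−4)·6^(4−1) = 2 · 216 = 432 (Konheim–Weiss)
Check (1,5,1,1) → sorted (1,1,1,5): b_i ≤ 1+i ∀i, a PF.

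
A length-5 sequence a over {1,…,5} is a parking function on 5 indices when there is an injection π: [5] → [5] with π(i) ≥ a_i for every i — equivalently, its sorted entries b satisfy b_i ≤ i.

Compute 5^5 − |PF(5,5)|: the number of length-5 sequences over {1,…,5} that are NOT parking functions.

#PF = (5+1−5)·(5+1)^{5−1} = 1×1296 = 1296 [KW]
Check (4,5,4,5,1) → sorted (1,4,4,5,5): b_2=4>2, not a PF.
So 3125 − 1296 = 1829 fail.

1829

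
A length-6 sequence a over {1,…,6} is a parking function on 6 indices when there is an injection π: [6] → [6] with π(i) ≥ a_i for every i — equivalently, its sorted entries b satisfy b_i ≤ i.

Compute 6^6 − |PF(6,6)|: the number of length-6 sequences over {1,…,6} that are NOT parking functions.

29849

|PF| = (6−6+1)·(6+1)^(6−1) = 1 · 16807 = 16807 (Konheim–Weiss)
Check (6,1,1,6,3,6) → sorted (1,1,3,6,6,6): b_4=6>4, not a PF.
Total 46656; non-PF = 46656−16807 = 29849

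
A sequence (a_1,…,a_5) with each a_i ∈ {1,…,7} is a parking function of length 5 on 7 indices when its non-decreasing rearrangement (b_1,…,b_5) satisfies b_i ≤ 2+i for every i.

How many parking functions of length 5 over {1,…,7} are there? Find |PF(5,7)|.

|PF| = (8−5)·8^(5−1) = 3·4096 = 12288 (Pollak)
Check (2,7,4,3,5) → sorted (2,3,4,5,7): b_i ≤ 2+i ∀i, a PF.

12288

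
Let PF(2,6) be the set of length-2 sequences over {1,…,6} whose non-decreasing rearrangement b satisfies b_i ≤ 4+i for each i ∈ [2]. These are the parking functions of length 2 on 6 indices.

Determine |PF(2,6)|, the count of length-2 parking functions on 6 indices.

Count = (6+1−2)·(6+1)^{2−1} = 5×7 = 35 (Pollak)
E.g. (3,2) → sorted (2,3): b_i ≤ 4+i ∀i, a PF.

35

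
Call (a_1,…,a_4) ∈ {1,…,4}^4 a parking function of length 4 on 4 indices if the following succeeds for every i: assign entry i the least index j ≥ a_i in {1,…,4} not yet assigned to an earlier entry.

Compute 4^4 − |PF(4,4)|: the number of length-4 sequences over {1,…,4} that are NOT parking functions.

#PF = (4−4+1)·(4+1)^(4−1) = 1·125 = 125 (Konheim–Weiss)
E.g. (4,3,4,1) → sorted (1,3,4,4): b_2=3>2, not a PF.
So 256 − 125 = 131 fail.

131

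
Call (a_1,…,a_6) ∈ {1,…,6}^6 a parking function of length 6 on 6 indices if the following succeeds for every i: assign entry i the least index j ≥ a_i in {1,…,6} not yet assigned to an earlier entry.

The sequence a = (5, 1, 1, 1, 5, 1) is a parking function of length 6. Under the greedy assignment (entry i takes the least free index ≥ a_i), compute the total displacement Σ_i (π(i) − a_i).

7

Σπ = 21 ({1..6} each once); Σa = 5+1+1+1+5+1 = 14; disp = 21−14 = 7.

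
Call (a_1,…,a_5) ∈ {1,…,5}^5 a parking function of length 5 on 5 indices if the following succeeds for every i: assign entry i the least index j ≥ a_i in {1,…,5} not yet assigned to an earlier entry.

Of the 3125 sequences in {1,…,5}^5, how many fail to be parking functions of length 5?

1829

|PF| = 1·6^4 = 1·1296 = 1296
One tuple (2,2,2,5,4) → sorted (2,2,2,4,5): b_1=2>1, not a PF.
Total 3125; non-PF = 3125−1296 = 1829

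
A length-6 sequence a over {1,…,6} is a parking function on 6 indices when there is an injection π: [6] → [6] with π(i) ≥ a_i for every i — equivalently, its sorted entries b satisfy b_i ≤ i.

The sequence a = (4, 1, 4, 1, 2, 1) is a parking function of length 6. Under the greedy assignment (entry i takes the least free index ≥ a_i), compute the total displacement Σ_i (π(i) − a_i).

Σπ = 6·7/2 = 21 (π permutes [6]); Σa = 4+1+4+1+2+1 = 13; disp = 21−13 = 8.

8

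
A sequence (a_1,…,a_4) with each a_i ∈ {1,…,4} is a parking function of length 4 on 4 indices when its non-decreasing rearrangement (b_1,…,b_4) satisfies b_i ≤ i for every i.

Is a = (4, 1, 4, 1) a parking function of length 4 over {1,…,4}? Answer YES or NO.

NO

Rearranged: b = (1, 1, 4, 4).
  b_1=1 ≤ 1
  b_2=1 ≤ 2
  b_3=4 > 3
  fails at i=3 ⇒ NO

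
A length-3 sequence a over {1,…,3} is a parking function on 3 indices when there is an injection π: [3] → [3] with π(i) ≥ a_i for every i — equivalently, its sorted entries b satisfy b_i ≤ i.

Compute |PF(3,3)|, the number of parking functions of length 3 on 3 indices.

|PF(3,3)| = (3−3+1)·(3+1)^(3−1) = 1 · 16 = 16
Example (1,2,3) → sorted (1,2,3): b_i ≤ i ∀i, a PF.

16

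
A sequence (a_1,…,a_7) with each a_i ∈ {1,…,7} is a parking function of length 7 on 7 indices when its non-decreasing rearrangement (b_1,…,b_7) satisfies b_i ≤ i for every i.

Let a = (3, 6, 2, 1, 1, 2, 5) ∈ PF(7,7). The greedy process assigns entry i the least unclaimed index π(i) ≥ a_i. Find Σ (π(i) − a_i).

8

Σπ(i) = 1+…+7 = 28; Σa = 3+6+2+1+1+2+5 = 20; disp = 28−20 = 8.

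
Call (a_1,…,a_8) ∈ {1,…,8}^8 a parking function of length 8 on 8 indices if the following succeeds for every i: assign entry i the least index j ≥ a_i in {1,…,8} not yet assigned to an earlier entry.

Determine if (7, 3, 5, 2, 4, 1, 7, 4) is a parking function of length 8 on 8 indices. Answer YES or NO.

Rearranged: b = (1, 2, 3, 4, 4, 5, 7, 7).
  b_1=1 ≤ 1
  b_2=2 ≤ 2
  b_3=3 ≤ 3
  b_4=4 ≤ 4
  b_5=4 ≤ 5
  b_6=5 ≤ 6
  b_7=7 ≤ 7
  b_8=7 ≤ 8
All bounds hold ⇒ YES

YES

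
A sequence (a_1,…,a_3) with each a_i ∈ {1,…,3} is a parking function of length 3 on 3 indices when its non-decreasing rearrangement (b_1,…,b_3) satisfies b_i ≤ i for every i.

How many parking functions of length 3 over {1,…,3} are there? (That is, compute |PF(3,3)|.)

#PF = (3+1−3)·(3+1)^{3−1} = 1 · 16 = 16
Example (2,1,2) → sorted (1,2,2): b_i ≤ i ∀i, a PF.

16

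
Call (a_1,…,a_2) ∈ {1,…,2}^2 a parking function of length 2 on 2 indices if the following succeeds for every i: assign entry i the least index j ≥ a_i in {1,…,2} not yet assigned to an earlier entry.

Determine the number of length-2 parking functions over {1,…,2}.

3

#PF = (2−2+1)·(2+1)^(2−1) = 1×3 = 3 (Konheim–Weiss)
Example (1,1) → sorted (1,1): b_i ≤ i ∀i, a PF.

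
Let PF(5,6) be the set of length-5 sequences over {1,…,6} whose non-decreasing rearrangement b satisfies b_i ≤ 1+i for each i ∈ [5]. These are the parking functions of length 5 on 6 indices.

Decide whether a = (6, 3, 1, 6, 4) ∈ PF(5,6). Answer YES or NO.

NO

Order a: b = (1, 3, 4, 6, 6).
  b_1=1 ≤ 2
  b_2=3 ≤ 3
  b_3=4 ≤ 4
  b_4=6 > 5
  fails at i=4 ⇒ NO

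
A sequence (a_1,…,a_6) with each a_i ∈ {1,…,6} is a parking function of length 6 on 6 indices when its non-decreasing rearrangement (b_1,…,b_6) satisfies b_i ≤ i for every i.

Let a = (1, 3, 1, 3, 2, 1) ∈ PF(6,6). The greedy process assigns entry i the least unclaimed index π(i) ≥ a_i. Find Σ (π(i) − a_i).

Σπ(i) = 1+…+6 = 21; Σa = 1+3+1+3+2+1 = 11; disp = 21−11 = 10.

10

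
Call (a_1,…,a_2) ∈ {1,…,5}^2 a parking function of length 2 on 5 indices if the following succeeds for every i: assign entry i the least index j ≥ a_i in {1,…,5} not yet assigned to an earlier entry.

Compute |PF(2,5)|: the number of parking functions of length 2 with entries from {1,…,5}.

#PF = (5+1−2)·(5+1)^{2−1} = 4·6 = 24 (Pollak)
Check (3,1) → sorted (1,3): b_i ≤ 3+i ∀i, a PF.

24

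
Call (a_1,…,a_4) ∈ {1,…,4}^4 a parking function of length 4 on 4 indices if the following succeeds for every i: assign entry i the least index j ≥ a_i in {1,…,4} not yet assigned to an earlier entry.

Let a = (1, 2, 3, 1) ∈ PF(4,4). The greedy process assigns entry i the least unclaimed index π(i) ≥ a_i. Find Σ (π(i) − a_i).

3

Σπ = 4·5/2 = 10 (π permutes [4]); Σa = 1+2+3+1 = 7; disp = 10−7 = 3.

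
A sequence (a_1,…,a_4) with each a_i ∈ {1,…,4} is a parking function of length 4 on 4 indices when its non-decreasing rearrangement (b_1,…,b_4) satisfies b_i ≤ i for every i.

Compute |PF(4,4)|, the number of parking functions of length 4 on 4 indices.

125

#PF = 1·5^3 = 1 · 125 = 125
One tuple (1,1,2,4) → sorted (1,1,2,4): b_i ≤ i ∀i, a PF.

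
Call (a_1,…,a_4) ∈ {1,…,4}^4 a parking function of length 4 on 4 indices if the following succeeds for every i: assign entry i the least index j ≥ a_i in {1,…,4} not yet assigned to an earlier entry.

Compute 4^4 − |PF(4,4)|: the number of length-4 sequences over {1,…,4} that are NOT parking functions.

131

|PF| = (5−4)·5^(4−1) = 1 · 125 = 125
One tuple (3,3,3,3) → sorted (3,3,3,3): b_1=3>1, not a PF.
4^4 − 125 = 256 − 125 = 131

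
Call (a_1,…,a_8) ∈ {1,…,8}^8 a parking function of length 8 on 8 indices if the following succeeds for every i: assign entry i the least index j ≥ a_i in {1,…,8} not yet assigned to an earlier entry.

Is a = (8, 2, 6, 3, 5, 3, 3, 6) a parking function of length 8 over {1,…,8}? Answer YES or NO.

NO

Order a: b = (2, 3, 3, 3, 5, 6, 6, 8).
  b_1=2 > 1
  fails at i=1 ⇒ NO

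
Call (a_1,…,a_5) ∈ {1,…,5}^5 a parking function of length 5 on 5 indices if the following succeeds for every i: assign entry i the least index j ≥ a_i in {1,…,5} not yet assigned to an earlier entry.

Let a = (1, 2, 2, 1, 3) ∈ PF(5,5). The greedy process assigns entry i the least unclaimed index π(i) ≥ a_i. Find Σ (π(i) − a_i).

Σπ(i) = 1+…+5 = 15; Σa = 1+2+2+1+3 = 9; disp = 15−9 = 6.

6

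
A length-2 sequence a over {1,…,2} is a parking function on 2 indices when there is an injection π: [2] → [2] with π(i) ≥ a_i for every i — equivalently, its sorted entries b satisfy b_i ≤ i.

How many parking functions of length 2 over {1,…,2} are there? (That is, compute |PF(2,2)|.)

#PF = 1·3^1 = 1·3 = 3 (Konheim–Weiss)
One tuple (1,2) → sorted (1,2): b_i ≤ i ∀i, a PF.

3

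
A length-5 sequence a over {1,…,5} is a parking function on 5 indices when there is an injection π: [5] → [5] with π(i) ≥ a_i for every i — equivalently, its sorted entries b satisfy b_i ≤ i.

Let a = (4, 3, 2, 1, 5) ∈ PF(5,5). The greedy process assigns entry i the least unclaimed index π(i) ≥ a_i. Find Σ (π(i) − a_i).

Σπ = 5·6/2 = 15 (π permutes [5]); Σa = 4+3+2+1+5 = 15; disp = 15−15 = 0.

0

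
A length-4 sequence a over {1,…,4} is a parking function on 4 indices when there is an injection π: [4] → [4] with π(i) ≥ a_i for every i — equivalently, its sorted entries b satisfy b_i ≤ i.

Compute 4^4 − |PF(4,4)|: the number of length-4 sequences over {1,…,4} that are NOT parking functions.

131

#PF = (4+1−4)·(4+1)^{4−1} = 1 · 125 = 125 [KW]
Example (4,2,4,4) → sorted (2,4,4,4): b_1=2>1, not a PF.
Total 256; non-PF = 256−125 = 131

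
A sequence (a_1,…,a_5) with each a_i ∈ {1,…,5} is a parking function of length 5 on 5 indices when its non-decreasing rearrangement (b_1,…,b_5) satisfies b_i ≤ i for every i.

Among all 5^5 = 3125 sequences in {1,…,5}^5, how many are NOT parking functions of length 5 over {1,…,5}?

Count = (5+1−5)·(5+1)^{5−1} = 1 · 1296 = 1296 [KW]
E.g. (3,3,2,5,2) → sorted (2,2,3,3,5): b_1=2>1, not a PF.
5^5 − 1296 = 3125 − 1296 = 1829

1829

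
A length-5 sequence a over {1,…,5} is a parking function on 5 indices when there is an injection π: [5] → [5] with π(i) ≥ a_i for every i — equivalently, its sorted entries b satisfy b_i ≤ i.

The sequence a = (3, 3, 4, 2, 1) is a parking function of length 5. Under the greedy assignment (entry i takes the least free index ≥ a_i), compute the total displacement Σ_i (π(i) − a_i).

Σπ = 15 ({1..5} each once); Σa = 3+3+4+2+1 = 13; disp = 15−13 = 2.

2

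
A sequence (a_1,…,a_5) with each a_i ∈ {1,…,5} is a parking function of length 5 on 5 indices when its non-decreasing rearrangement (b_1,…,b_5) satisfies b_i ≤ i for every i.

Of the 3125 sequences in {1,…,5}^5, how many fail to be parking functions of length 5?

|PF| = (5−5+1)·(5+1)^(5−1) = 1·1296 = 1296 (Konheim–Weiss)
Check (5,2,4,5,5) → sorted (2,4,5,5,5): b_1=2>1, not a PF.
Total 3125; non-PF = 3125−1296 = 1829

1829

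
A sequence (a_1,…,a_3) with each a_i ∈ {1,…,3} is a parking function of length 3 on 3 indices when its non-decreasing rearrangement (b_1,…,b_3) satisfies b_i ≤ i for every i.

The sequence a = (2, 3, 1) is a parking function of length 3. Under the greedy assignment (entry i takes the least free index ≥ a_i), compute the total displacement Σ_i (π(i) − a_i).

Σπ = 3·4/2 = 6 (π permutes [3]); Σa = 2+3+1 = 6; disp = 6−6 = 0.

0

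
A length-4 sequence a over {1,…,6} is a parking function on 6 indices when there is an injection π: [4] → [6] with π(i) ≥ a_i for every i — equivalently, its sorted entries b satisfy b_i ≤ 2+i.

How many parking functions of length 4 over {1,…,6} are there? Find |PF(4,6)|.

|PF| = (6+1−4)·(6+1)^{4−1} = 3 · 343 = 1029 (Pollak)
Example (2,2,3,1) → sorted (1,2,2,3): b_i ≤ 2+i ∀i, a PF.

1029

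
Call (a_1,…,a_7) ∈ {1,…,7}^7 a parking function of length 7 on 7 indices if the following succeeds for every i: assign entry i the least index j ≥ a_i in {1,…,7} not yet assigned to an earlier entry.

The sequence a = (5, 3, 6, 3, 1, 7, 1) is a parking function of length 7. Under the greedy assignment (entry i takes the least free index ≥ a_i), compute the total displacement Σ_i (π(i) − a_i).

2

Σπ = 28 ({1..7} each once); Σa = 5+3+6+3+1+7+1 = 26; disp = 28−26 = 2.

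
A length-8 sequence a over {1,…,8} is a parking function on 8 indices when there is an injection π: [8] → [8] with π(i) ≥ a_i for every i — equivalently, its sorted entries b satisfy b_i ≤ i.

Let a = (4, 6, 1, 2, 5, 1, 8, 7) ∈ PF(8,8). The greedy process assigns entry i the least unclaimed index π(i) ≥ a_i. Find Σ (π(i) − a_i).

2

Σπ = 8·9/2 = 36 (π permutes [8]); Σa = 4+6+1+2+5+1+8+7 = 34; disp = 36−34 = 2.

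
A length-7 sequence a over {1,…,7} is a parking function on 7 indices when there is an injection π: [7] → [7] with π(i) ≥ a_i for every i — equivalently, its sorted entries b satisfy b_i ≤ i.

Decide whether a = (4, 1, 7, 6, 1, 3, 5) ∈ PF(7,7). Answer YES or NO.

Order a: b = (1, 1, 3, 4, 5, 6, 7).
  b_1=1 ≤ 1
  b_2=1 ≤ 2
  b_3=3 ≤ 3
  b_4=4 ≤ 4
  b_5=5 ≤ 5
  b_6=6 ≤ 6
  b_7=7 ≤ 7
All bounds hold ⇒ YES

YES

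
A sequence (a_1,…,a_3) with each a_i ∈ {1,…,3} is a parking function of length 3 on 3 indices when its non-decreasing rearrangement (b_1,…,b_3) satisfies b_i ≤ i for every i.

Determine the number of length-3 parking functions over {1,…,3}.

16

|PF| = (3+1−3)·(3+1)^{3−1} = 1·16 = 16 (Pollak)
Example (2,1,2) → sorted (1,2,2): b_i ≤ i ∀i, a PF.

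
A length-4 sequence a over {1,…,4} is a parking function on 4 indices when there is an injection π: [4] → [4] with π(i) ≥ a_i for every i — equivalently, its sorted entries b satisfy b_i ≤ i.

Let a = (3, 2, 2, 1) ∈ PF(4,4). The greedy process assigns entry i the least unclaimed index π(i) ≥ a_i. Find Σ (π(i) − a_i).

Σπ = 4·5/2 = 10 (π permutes [4]); Σa = 3+2+2+1 = 8; disp = 10−8 = 2.

2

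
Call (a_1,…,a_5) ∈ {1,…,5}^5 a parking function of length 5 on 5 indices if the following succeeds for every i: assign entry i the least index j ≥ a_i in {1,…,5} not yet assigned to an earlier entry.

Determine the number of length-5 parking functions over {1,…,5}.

1296

|PF(5,5)| = 1·6^4 = 1·1296 = 1296 (Konheim–Weiss)
E.g. (1,4,1,3,3) → sorted (1,1,3,3,4): b_i ≤ i ∀i, a PF.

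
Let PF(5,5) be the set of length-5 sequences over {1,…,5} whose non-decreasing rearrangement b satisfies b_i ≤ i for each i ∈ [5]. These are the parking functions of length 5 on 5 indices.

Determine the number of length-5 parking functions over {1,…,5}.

1296

#PF = 1·6^4 = 1·1296 = 1296
Example (1,3,1,3,5) → sorted (1,1,3,3,5): b_i ≤ i ∀i, a PF.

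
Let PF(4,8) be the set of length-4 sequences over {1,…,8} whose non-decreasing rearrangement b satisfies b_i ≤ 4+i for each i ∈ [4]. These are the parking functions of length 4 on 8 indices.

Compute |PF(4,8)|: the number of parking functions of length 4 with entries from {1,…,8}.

|PF| = (9−4)·9^(4−1) = 5×729 = 3645
Example (8,4,7,2) → sorted (2,4,7,8): b_i ≤ 4+i ∀i, a PF.

3645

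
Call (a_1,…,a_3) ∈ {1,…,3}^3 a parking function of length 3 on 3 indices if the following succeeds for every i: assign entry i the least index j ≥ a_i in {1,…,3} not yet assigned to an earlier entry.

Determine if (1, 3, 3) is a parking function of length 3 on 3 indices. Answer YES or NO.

Order a: b = (1, 3, 3).
  b_1=1 ≤ 1
  b_2=3 > 2
  fails at i=2 ⇒ NO

NO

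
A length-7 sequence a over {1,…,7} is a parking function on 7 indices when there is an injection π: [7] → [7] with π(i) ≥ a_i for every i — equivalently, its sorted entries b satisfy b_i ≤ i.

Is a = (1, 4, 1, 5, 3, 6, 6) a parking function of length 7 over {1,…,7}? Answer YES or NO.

Sorted: b = (1, 1, 3, 4, 5, 6, 6).
  b_1=1 ≤ 1
  b_2=1 ≤ 2
  b_3=3 ≤ 3
  b_4=4 ≤ 4
  b_5=5 ≤ 5
  b_6=6 ≤ 6
  b_7=6 ≤ 7
All bounds hold ⇒ YES

YES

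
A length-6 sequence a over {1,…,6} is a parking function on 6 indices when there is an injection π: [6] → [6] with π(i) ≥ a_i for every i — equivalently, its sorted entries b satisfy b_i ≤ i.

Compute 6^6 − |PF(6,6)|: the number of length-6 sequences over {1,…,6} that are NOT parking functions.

29849

|PF(6,6)| = (6−6+1)·(6+1)^(6−1) = 1 · 16807 = 16807 (Pollak)
E.g. (6,1,5,6,6,2) → sorted (1,2,5,6,6,6): b_3=5>3, not a PF.
So 46656 − 16807 = 29849 fail.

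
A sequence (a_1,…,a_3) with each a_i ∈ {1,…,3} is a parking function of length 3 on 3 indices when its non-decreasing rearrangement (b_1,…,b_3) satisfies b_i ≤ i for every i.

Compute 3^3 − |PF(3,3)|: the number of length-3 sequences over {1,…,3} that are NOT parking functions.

11

#PF = (3+1−3)·(3+1)^{3−1} = 1·16 = 16 (Konheim–Weiss)
E.g. (2,3,2) → sorted (2,2,3): b_1=2>1, not a PF.
3^3 − 16 = 27 − 16 = 11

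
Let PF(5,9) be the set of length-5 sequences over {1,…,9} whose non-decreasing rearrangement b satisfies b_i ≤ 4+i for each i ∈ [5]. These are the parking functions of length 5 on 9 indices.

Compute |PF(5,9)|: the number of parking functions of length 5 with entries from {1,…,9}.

Count = 5·10^4 = 5·10000 = 50000 (Konheim–Weiss)
Check (9,6,8,4,7) → sorted (4,6,7,8,9): b_i ≤ 4+i ∀i, a PF.

50000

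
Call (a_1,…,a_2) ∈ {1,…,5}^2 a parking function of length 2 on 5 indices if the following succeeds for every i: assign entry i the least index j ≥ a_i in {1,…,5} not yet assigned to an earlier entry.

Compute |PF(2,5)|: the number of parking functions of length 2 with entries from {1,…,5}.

24

|PF(2,5)| = (6−2)·6^(2−1) = 4·6 = 24 (Pollak)
Check (3,4) → sorted (3,4): b_i ≤ 3+i ∀i, a PF.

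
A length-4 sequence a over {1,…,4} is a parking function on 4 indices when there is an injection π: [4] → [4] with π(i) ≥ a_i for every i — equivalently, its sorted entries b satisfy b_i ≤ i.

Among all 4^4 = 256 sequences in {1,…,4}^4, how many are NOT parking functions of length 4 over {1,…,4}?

131

Count = (4−4+1)·(4+1)^(4−1) = 1 · 125 = 125 [KW]
Example (4,2,3,2) → sorted (2,2,3,4): b_1=2>1, not a PF.
So 256 − 125 = 131 fail.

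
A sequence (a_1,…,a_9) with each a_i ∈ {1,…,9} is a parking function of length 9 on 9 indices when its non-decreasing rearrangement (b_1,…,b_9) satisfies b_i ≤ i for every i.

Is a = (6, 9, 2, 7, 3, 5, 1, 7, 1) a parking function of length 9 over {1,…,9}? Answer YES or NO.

YES

Rearranged: b = (1, 1, 2, 3, 5, 6, 7, 7, 9).
  b_1=1 ≤ 1
  b_2=1 ≤ 2
  b_3=2 ≤ 3
  b_4=3 ≤ 4
  b_5=5 ≤ 5
  b_6=6 ≤ 6
  b_7=7 ≤ 7
  b_8=7 ≤ 8
  b_9=9 ≤ 9
All bounds hold ⇒ YES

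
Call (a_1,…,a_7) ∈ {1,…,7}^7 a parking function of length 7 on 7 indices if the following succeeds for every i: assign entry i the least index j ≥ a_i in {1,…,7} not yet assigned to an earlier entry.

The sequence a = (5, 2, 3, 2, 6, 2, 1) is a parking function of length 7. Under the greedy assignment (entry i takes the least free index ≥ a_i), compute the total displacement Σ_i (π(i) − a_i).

Σπ = 7·8/2 = 28 (π permutes [7]); Σa = 5+2+3+2+6+2+1 = 21; disp = 28−21 = 7.

7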